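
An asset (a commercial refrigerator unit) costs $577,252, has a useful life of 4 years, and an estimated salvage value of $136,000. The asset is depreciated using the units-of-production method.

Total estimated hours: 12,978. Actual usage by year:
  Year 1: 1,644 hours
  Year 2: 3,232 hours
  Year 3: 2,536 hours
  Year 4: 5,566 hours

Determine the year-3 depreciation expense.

$86,224

Depreciable base = $577,252 − $136,000 = $441,252.
Rate = $441,252 / 12,978 hours = $34 per hour.
Year 1: 1,644 × $34 = $55,896. Book value $521,356.
Year 2: 3,232 × $34 = $109,888. Book value $411,468.
Year 3: 2,536 × $34 = $86,224. Book value $325,244.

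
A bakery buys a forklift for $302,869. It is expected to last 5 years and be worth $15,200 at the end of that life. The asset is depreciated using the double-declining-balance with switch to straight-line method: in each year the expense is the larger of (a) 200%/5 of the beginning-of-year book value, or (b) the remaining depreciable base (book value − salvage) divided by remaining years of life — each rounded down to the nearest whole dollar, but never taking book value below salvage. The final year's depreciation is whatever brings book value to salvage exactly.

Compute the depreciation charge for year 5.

$24,053

Depreciable base = $302,869 − $15,200 = $287,669.
Year 1: DB = ⌊$302,869 × 200%/5⌋ = $121,147; SL = ⌊$287,669/5⌋ = $57,533 → take DB $121,147. Book value $181,722.
Year 2: DB = ⌊$181,722 × 200%/5⌋ = $72,688; SL = ⌊$166,522/4⌋ = $41,630 → take DB $72,688. Book value $109,034.
Year 3: DB = ⌊$109,034 × 200%/5⌋ = $43,613; SL = ⌊$93,834/3⌋ = $31,278 → take DB $43,613. Book value $65,421.
Year 4: DB = ⌊$65,421 × 200%/5⌋ = $26,168; SL = ⌊$50,221/2⌋ = $25,110 → take DB $26,168. Book value $39,253.
Year 5 (final): $39,253 − $15,200 = $24,053. Book value $15,200.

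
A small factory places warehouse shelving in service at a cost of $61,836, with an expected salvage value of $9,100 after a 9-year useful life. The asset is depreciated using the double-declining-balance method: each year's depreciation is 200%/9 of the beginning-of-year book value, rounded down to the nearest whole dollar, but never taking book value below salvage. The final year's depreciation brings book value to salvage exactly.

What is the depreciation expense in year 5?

$5,029

Depreciable base = $61,836 − $9,100 = $52,736.
Year 1: ⌊$61,836 × 200%/9⌋ = $13,741. Book value $48,095.
Year 2: ⌊$48,095 × 200%/9⌋ = $10,687. Book value $37,408.
Year 3: ⌊$37,408 × 200%/9⌋ = $8,312. Book value $29,096.
Year 4: ⌊$29,096 × 200%/9⌋ = $6,465. Book value $22,631.
Year 5: ⌊$22,631 × 200%/9⌋ = $5,029. Book value $17,602.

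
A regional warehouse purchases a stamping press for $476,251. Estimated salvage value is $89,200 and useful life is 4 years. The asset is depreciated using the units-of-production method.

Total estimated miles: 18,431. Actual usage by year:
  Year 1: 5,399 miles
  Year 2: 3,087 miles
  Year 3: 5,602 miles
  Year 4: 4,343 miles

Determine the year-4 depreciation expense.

Depreciable base = $476,251 − $89,200 = $387,051.
Rate = $387,051 / 18,431 miles = $21 per mile.
Year 1: 5,399 × $21 = $113,379. Book value $362,872.
Year 2: 3,087 × $21 = $64,827. Book value $298,045.
Year 3: 5,602 × $21 = $117,642. Book value $180,403.
Year 4: 4,343 × $21 = $91,203. Book value $89,200.

$91,203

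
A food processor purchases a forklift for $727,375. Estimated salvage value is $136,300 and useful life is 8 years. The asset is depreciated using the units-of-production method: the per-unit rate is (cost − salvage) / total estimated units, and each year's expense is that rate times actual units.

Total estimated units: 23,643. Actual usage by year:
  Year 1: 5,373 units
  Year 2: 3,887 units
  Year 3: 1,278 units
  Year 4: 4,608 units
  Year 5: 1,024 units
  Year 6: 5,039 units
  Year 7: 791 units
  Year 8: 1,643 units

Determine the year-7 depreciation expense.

Depreciable base = $727,375 − $136,300 = $591,075.
Rate = $591,075 / 23,643 units = $25 per unit.
Year 1: 5,373 × $25 = $134,325. Book value $593,050.
Year 2: 3,887 × $25 = $97,175. Book value $495,875.
Year 3: 1,278 × $25 = $31,950. Book value $463,925.
Year 4: 4,608 × $25 = $115,200. Book value $348,725.
Year 5: 1,024 × $25 = $25,600. Book value $323,125.
Year 6: 5,039 × $25 = $125,975. Book value $197,150.
Year 7: 791 × $25 = $19,775. Book value $177,375.

$19,775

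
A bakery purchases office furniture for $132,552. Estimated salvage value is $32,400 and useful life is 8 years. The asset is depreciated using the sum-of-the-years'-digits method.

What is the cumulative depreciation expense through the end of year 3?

Depreciable base = $132,552 − $32,400 = $100,152.
Sum of the years' digits = 8+7+6+5+4+3+2+1 = 36.
Year 1: $100,152 × 8/36 = $22,256. Book value $110,296.
Year 2: $100,152 × 7/36 = $19,474. Book value $90,822.
Year 3: $100,152 × 6/36 = $16,692. Book value $74,130.
Accumulated through year 3 = $132,552 − $74,130 = $58,422.

$58,422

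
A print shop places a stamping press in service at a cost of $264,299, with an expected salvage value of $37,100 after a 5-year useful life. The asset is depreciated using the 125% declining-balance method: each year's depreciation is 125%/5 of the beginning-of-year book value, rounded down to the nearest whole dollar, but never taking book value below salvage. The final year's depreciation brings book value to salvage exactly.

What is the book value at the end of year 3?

Depreciable base = $264,299 − $37,100 = $227,199.
Year 1: ⌊$264,299 × 125%/5⌋ = $66,074. Book value $198,225.
Year 2: ⌊$198,225 × 125%/5⌋ = $49,556. Book value $148,669.
Year 3: ⌊$148,669 × 125%/5⌋ = $37,167. Book value $111,502.

$111,502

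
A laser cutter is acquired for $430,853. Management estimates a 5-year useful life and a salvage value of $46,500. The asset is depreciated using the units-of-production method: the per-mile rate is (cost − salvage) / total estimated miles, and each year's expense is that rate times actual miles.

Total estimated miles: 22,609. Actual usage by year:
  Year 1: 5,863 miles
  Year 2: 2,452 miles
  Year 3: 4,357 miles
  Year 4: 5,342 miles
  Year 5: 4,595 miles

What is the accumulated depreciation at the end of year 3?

$215,424

Depreciable base = $430,853 − $46,500 = $384,353.
Rate = $384,353 / 22,609 miles = $17 per mile.
Year 1: 5,863 × $17 = $99,671. Book value $331,182.
Year 2: 2,452 × $17 = $41,684. Book value $289,498.
Year 3: 4,357 × $17 = $74,069. Book value $215,429.
Accumulated through year 3 = $430,853 − $215,429 = $215,424.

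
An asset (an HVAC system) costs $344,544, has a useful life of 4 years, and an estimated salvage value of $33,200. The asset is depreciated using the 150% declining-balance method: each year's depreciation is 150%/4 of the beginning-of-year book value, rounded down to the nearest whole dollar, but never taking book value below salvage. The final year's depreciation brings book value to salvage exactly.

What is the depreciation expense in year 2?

Depreciable base = $344,544 − $33,200 = $311,344.
Year 1: ⌊$344,544 × 150%/4⌋ = $129,204. Book value $215,340.
Year 2: ⌊$215,340 × 150%/4⌋ = $80,752. Book value $134,588.

$80,752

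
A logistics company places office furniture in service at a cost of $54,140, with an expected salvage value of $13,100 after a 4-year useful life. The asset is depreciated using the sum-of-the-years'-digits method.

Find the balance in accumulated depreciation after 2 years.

Depreciable base = $54,140 − $13,100 = $41,040.
Sum of the years' digits = 4+3+2+1 = 10.
Year 1: $41,040 × 4/10 = $16,416. Book value $37,724.
Year 2: $41,040 × 3/10 = $12,312. Book value $25,412.
Accumulated through year 2 = $54,140 − $25,412 = $28,728.

$28,728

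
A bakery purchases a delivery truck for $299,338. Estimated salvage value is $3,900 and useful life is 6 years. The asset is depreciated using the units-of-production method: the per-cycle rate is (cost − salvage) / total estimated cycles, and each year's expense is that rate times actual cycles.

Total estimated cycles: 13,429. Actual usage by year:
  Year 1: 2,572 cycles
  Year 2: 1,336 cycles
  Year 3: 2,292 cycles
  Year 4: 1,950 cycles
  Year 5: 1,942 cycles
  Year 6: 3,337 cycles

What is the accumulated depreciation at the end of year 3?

$136,400

Depreciable base = $299,338 − $3,900 = $295,438.
Rate = $295,438 / 13,429 cycles = $22 per cycle.
Year 1: 2,572 × $22 = $56,584. Book value $242,754.
Year 2: 1,336 × $22 = $29,392. Book value $213,362.
Year 3: 2,292 × $22 = $50,424. Book value $162,938.
Accumulated through year 3 = $299,338 − $162,938 = $136,400.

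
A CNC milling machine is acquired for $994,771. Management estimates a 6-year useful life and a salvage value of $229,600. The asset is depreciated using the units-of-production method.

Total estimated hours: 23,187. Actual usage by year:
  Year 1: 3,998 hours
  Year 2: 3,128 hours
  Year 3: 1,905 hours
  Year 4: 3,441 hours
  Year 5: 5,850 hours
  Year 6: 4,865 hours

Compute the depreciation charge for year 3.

$62,865

Depreciable base = $994,771 − $229,600 = $765,171.
Rate = $765,171 / 23,187 hours = $33 per hour.
Year 1: 3,998 × $33 = $131,934. Book value $862,837.
Year 2: 3,128 × $33 = $103,224. Book value $759,613.
Year 3: 1,905 × $33 = $62,865. Book value $696,748.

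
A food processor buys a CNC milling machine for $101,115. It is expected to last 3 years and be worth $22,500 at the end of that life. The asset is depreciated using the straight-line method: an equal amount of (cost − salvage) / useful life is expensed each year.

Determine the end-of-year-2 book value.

$48,705

Depreciable base = $101,115 − $22,500 = $78,615.
Annual expense = $78,615 / 3 = $26,205.
End of year 1: book value $74,910.
End of year 2: book value $48,705.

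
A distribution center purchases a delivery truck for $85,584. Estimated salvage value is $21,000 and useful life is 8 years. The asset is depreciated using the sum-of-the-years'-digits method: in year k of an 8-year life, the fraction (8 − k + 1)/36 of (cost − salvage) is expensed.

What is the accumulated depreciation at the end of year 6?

Depreciable base = $85,584 − $21,000 = $64,584.
Sum of the years' digits = 8+7+6+5+4+3+2+1 = 36.
Year 1: $64,584 × 8/36 = $14,352. Book value $71,232.
Year 2: $64,584 × 7/36 = $12,558. Book value $58,674.
Year 3: $64,584 × 6/36 = $10,764. Book value $47,910.
Year 4: $64,584 × 5/36 = $8,970. Book value $38,940.
Year 5: $64,584 × 4/36 = $7,176. Book value $31,764.
Year 6: $64,584 × 3/36 = $5,382. Book value $26,382.
Accumulated through year 6 = $85,584 − $26,382 = $59,202.

$59,202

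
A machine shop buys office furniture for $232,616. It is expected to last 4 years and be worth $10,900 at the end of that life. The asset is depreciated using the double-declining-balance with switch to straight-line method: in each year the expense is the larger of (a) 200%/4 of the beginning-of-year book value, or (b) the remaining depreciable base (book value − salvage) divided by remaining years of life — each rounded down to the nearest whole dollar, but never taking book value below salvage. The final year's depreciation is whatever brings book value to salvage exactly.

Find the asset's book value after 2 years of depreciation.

Depreciable base = $232,616 − $10,900 = $221,716.
Year 1: DB = ⌊$232,616 × 200%/4⌋ = $116,308; SL = ⌊$221,716/4⌋ = $55,429 → take DB $116,308. Book value $116,308.
Year 2: DB = ⌊$116,308 × 200%/4⌋ = $58,154; SL = ⌊$105,408/3⌋ = $35,136 → take DB $58,154. Book value $58,154.

$58,154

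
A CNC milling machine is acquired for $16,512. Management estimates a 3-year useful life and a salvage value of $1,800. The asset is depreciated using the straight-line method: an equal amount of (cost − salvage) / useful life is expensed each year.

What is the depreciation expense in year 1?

Depreciable base = $16,512 − $1,800 = $14,712.
Annual expense = $14,712 / 3 = $4,904.

$4,904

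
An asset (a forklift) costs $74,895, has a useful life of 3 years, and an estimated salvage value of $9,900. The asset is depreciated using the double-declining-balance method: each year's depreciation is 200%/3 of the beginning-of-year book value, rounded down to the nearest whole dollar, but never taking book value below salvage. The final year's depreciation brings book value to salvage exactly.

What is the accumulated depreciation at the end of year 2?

Depreciable base = $74,895 − $9,900 = $64,995.
Year 1: ⌊$74,895 × 200%/3⌋ = $49,930. Book value $24,965.
Year 2: ⌊$24,965 × 200%/3⌋ = $16,643, capped at $15,065. Book value $9,900.
Accumulated through year 2 = $74,895 − $9,900 = $64,995.

$64,995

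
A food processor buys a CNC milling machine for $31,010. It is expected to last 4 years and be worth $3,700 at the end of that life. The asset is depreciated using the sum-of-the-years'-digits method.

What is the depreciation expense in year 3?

Depreciable base = $31,010 − $3,700 = $27,310.
Sum of the years' digits = 4+3+2+1 = 10.
Year 1: $27,310 × 4/10 = $10,924. Book value $20,086.
Year 2: $27,310 × 3/10 = $8,193. Book value $11,893.
Year 3: $27,310 × 2/10 = $5,462. Book value $6,431.

$5,462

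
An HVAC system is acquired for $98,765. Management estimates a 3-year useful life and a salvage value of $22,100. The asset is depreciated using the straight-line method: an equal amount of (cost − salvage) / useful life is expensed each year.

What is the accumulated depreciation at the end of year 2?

$51,110

Depreciable base = $98,765 − $22,100 = $76,665.
Annual expense = $76,665 / 3 = $25,555.
End of year 1: book value $73,210.
End of year 2: book value $47,655.
Accumulated through year 2 = $98,765 − $47,655 = $51,110.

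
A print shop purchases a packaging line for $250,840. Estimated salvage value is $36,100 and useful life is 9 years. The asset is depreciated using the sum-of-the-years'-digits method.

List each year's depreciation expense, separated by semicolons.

Depreciable base = $250,840 − $36,100 = $214,740.
Sum of the years' digits = 9+8+7+6+5+4+3+2+1 = 45.
Year 1: $214,740 × 9/45 = $42,948. Book value $207,892.
Year 2: $214,740 × 8/45 = $38,176. Book value $169,716.
Year 3: $214,740 × 7/45 = $33,404. Book value $136,312.
Year 4: $214,740 × 6/45 = $28,632. Book value $107,680.
Year 5: $214,740 × 5/45 = $23,860. Book value $83,820.
Year 6: $214,740 × 4/45 = $19,088. Book value $64,732.
Year 7: $214,740 × 3/45 = $14,316. Book value $50,416.
Year 8: $214,740 × 2/45 = $9,544. Book value $40,872.
Year 9: $214,740 × 1/45 = $4,772. Book value $36,100.

$42,948; $38,176; $33,404; $28,632; $23,860; $19,088; $14,316; $9,544; $4,772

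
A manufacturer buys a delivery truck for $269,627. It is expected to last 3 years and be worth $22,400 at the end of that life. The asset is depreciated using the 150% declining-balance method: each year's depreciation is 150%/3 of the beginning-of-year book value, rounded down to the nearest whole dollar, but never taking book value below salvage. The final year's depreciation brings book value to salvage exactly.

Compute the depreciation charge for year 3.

$45,007

Depreciable base = $269,627 − $22,400 = $247,227.
Year 1: ⌊$269,627 × 150%/3⌋ = $134,813. Book value $134,814.
Year 2: ⌊$134,814 × 150%/3⌋ = $67,407. Book value $67,407.
Year 3 (final): $67,407 − $22,400 = $45,007. Book value $22,400.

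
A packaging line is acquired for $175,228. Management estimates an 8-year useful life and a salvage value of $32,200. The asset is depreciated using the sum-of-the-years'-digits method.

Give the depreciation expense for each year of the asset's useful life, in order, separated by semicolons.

$31,784; $27,811; $23,838; $19,865; $15,892; $11,919; $7,946; $3,973

Depreciable base = $175,228 − $32,200 = $143,028.
Sum of the years' digits = 8+7+6+5+4+3+2+1 = 36.
Year 1: $143,028 × 8/36 = $31,784. Book value $143,444.
Year 2: $143,028 × 7/36 = $27,811. Book value $115,633.
Year 3: $143,028 × 6/36 = $23,838. Book value $91,795.
Year 4: $143,028 × 5/36 = $19,865. Book value $71,930.
Year 5: $143,028 × 4/36 = $15,892. Book value $56,038.
Year 6: $143,028 × 3/36 = $11,919. Book value $44,119.
Year 7: $143,028 × 2/36 = $7,946. Book value $36,173.
Year 8: $143,028 × 1/36 = $3,973. Book value $32,200.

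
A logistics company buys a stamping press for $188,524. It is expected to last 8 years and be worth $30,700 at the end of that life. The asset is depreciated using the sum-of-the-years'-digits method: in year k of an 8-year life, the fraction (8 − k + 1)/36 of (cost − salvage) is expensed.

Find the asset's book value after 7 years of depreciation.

$35,084

Depreciable base = $188,524 − $30,700 = $157,824.
Sum of the years' digits = 8+7+6+5+4+3+2+1 = 36.
Year 1: $157,824 × 8/36 = $35,072. Book value $153,452.
Year 2: $157,824 × 7/36 = $30,688. Book value $122,764.
Year 3: $157,824 × 6/36 = $26,304. Book value $96,460.
Year 4: $157,824 × 5/36 = $21,920. Book value $74,540.
Year 5: $157,824 × 4/36 = $17,536. Book value $57,004.
Year 6: $157,824 × 3/36 = $13,152. Book value $43,852.
Year 7: $157,824 × 2/36 = $8,768. Book value $35,084.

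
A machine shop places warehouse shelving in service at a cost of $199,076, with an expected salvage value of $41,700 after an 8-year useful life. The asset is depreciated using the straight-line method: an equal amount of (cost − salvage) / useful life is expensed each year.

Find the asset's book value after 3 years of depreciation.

Depreciable base = $199,076 − $41,700 = $157,376.
Annual expense = $157,376 / 8 = $19,672.
End of year 1: book value $179,404.
End of year 2: book value $159,732.
End of year 3: book value $140,060.

$140,060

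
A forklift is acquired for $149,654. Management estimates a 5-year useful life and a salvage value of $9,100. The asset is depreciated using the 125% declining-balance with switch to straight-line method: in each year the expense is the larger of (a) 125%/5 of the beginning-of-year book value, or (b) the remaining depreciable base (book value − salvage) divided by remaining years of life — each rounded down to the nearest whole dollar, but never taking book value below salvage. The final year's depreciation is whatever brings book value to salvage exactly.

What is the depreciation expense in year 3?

Depreciable base = $149,654 − $9,100 = $140,554.
Year 1: DB = ⌊$149,654 × 125%/5⌋ = $37,413; SL = ⌊$140,554/5⌋ = $28,110 → take DB $37,413. Book value $112,241.
Year 2: DB = ⌊$112,241 × 125%/5⌋ = $28,060; SL = ⌊$103,141/4⌋ = $25,785 → take DB $28,060. Book value $84,181.
Year 3: DB = ⌊$84,181 × 125%/5⌋ = $21,045; SL = ⌊$75,081/3⌋ = $25,027 → take SL $25,027. Book value $59,154.

$25,027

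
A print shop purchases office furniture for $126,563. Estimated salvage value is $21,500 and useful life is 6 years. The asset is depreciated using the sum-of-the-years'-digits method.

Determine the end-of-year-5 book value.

Depreciable base = $126,563 − $21,500 = $105,063.
Sum of the years' digits = 6+5+4+3+2+1 = 21.
Year 1: $105,063 × 6/21 = $30,018. Book value $96,545.
Year 2: $105,063 × 5/21 = $25,015. Book value $71,530.
Year 3: $105,063 × 4/21 = $20,012. Book value $51,518.
Year 4: $105,063 × 3/21 = $15,009. Book value $36,509.
Year 5: $105,063 × 2/21 = $10,006. Book value $26,503.

$26,503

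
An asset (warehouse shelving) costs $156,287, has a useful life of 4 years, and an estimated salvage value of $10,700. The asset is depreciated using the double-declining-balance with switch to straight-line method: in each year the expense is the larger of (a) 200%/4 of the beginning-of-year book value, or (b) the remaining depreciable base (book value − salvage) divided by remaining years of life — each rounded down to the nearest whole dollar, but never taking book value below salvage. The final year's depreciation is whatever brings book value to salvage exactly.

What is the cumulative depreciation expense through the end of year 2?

$117,215

Depreciable base = $156,287 − $10,700 = $145,587.
Year 1: DB = ⌊$156,287 × 200%/4⌋ = $78,143; SL = ⌊$145,587/4⌋ = $36,396 → take DB $78,143. Book value $78,144.
Year 2: DB = ⌊$78,144 × 200%/4⌋ = $39,072; SL = ⌊$67,444/3⌋ = $22,481 → take DB $39,072. Book value $39,072.
Accumulated through year 2 = $156,287 − $39,072 = $117,215.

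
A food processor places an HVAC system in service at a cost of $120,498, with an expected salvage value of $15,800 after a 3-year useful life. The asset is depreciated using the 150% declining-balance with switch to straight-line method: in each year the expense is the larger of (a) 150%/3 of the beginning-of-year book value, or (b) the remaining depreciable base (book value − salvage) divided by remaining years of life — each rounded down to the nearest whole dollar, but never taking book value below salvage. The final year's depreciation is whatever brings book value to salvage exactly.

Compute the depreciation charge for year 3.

$14,325

Depreciable base = $120,498 − $15,800 = $104,698.
Year 1: DB = ⌊$120,498 × 150%/3⌋ = $60,249; SL = ⌊$104,698/3⌋ = $34,899 → take DB $60,249. Book value $60,249.
Year 2: DB = ⌊$60,249 × 150%/3⌋ = $30,124; SL = ⌊$44,449/2⌋ = $22,224 → take DB $30,124. Book value $30,125.
Year 3 (final): $30,125 − $15,800 = $14,325. Book value $15,800.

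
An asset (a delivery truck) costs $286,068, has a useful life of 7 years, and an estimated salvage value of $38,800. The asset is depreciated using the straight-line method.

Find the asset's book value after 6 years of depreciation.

$74,124

Depreciable base = $286,068 − $38,800 = $247,268.
Annual expense = $247,268 / 7 = $35,324.
End of year 1: book value $250,744.
End of year 2: book value $215,420.
End of year 3: book value $180,096.
End of year 4: book value $144,772.
End of year 5: book value $109,448.
End of year 6: book value $74,124.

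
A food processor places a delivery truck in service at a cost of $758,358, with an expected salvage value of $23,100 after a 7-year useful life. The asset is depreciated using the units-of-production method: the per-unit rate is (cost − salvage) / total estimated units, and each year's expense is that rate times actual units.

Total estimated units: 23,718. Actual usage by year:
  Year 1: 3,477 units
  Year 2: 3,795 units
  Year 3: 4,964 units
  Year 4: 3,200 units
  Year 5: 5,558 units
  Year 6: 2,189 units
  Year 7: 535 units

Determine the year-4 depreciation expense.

Depreciable base = $758,358 − $23,100 = $735,258.
Rate = $735,258 / 23,718 units = $31 per unit.
Year 1: 3,477 × $31 = $107,787. Book value $650,571.
Year 2: 3,795 × $31 = $117,645. Book value $532,926.
Year 3: 4,964 × $31 = $153,884. Book value $379,042.
Year 4: 3,200 × $31 = $99,200. Book value $279,842.

$99,200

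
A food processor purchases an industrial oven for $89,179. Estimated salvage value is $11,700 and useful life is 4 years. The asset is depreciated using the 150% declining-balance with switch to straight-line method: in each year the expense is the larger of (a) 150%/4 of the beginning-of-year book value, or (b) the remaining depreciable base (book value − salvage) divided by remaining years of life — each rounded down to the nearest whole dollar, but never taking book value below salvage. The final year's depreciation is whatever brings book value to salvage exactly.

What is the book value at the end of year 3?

Depreciable base = $89,179 − $11,700 = $77,479.
Year 1: DB = ⌊$89,179 × 150%/4⌋ = $33,442; SL = ⌊$77,479/4⌋ = $19,369 → take DB $33,442. Book value $55,737.
Year 2: DB = ⌊$55,737 × 150%/4⌋ = $20,901; SL = ⌊$44,037/3⌋ = $14,679 → take DB $20,901. Book value $34,836.
Year 3: DB = ⌊$34,836 × 150%/4⌋ = $13,063; SL = ⌊$23,136/2⌋ = $11,568 → take DB $13,063. Book value $21,773.

$21,773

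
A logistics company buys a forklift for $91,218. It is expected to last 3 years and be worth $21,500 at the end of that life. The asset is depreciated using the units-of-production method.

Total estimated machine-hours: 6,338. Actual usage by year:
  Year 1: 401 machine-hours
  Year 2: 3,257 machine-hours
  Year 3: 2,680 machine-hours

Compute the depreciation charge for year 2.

Depreciable base = $91,218 − $21,500 = $69,718.
Rate = $69,718 / 6,338 machine-hours = $11 per machine-hour.
Year 1: 401 × $11 = $4,411. Book value $86,807.
Year 2: 3,257 × $11 = $35,827. Book value $50,980.

$35,827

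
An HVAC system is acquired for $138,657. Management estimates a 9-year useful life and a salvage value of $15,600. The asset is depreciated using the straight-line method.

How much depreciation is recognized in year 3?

Depreciable base = $138,657 − $15,600 = $123,057.
Annual expense = $123,057 / 9 = $13,673.

$13,673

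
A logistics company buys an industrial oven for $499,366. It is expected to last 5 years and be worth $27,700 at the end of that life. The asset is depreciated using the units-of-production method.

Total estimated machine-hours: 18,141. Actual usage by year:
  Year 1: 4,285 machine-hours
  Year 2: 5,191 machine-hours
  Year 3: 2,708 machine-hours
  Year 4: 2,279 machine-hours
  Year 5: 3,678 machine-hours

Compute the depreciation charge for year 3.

Depreciable base = $499,366 − $27,700 = $471,666.
Rate = $471,666 / 18,141 machine-hours = $26 per machine-hour.
Year 1: 4,285 × $26 = $111,410. Book value $387,956.
Year 2: 5,191 × $26 = $134,966. Book value $252,990.
Year 3: 2,708 × $26 = $70,408. Book value $182,582.

$70,408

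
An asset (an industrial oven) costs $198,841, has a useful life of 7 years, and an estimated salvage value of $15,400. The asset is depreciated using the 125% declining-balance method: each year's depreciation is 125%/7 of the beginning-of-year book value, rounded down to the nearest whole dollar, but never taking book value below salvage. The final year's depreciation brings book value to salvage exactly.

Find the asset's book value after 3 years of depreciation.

$110,210

Depreciable base = $198,841 − $15,400 = $183,441.
Year 1: ⌊$198,841 × 125%/7⌋ = $35,507. Book value $163,334.
Year 2: ⌊$163,334 × 125%/7⌋ = $29,166. Book value $134,168.
Year 3: ⌊$134,168 × 125%/7⌋ = $23,958. Book value $110,210.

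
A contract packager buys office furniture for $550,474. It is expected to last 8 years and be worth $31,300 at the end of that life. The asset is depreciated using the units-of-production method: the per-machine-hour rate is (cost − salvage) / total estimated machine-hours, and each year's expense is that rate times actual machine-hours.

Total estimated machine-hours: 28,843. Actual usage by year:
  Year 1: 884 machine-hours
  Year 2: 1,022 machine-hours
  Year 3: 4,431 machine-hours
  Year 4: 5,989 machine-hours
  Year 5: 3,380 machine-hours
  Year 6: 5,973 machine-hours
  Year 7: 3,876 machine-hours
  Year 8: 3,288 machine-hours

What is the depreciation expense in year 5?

$60,840

Depreciable base = $550,474 − $31,300 = $519,174.
Rate = $519,174 / 28,843 machine-hours = $18 per machine-hour.
Year 1: 884 × $18 = $15,912. Book value $534,562.
Year 2: 1,022 × $18 = $18,396. Book value $516,166.
Year 3: 4,431 × $18 = $79,758. Book value $436,408.
Year 4: 5,989 × $18 = $107,802. Book value $328,606.
Year 5: 3,380 × $18 = $60,840. Book value $267,766.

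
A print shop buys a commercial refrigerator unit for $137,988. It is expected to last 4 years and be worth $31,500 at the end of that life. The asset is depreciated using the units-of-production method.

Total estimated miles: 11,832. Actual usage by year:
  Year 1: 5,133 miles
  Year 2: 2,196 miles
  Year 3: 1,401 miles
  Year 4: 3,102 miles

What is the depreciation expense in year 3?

Depreciable base = $137,988 − $31,500 = $106,488.
Rate = $106,488 / 11,832 miles = $9 per mile.
Year 1: 5,133 × $9 = $46,197. Book value $91,791.
Year 2: 2,196 × $9 = $19,764. Book value $72,027.
Year 3: 1,401 × $9 = $12,609. Book value $59,418.

$12,609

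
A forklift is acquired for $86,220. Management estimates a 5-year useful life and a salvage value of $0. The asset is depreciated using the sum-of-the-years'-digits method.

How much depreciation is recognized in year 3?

Depreciable base = $86,220 − $0 = $86,220.
Sum of the years' digits = 5+4+3+2+1 = 15.
Year 1: $86,220 × 5/15 = $28,740. Book value $57,480.
Year 2: $86,220 × 4/15 = $22,992. Book value $34,488.
Year 3: $86,220 × 3/15 = $17,244. Book value $17,244.

$17,244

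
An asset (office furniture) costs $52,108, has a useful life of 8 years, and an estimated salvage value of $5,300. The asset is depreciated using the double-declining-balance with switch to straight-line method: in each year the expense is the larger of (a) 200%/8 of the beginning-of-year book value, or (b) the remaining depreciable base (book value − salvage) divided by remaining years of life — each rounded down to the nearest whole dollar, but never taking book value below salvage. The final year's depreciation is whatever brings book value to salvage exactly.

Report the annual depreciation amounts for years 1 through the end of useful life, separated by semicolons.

$13,027; $9,770; $7,327; $5,496; $4,122; $3,091; $2,318; $1,657

Depreciable base = $52,108 − $5,300 = $46,808.
Year 1: DB = ⌊$52,108 × 200%/8⌋ = $13,027; SL = ⌊$46,808/8⌋ = $5,851 → take DB $13,027. Book value $39,081.
Year 2: DB = ⌊$39,081 × 200%/8⌋ = $9,770; SL = ⌊$33,781/7⌋ = $4,825 → take DB $9,770. Book value $29,311.
Year 3: DB = ⌊$29,311 × 200%/8⌋ = $7,327; SL = ⌊$24,011/6⌋ = $4,001 → take DB $7,327. Book value $21,984.
Year 4: DB = ⌊$21,984 × 200%/8⌋ = $5,496; SL = ⌊$16,684/5⌋ = $3,336 → take DB $5,496. Book value $16,488.
Year 5: DB = ⌊$16,488 × 200%/8⌋ = $4,122; SL = ⌊$11,188/4⌋ = $2,797 → take DB $4,122. Book value $12,366.
Year 6: DB = ⌊$12,366 × 200%/8⌋ = $3,091; SL = ⌊$7,066/3⌋ = $2,355 → take DB $3,091. Book value $9,275.
Year 7: DB = ⌊$9,275 × 200%/8⌋ = $2,318; SL = ⌊$3,975/2⌋ = $1,987 → take DB $2,318. Book value $6,957.
Year 8 (final): $6,957 − $5,300 = $1,657. Book value $5,300.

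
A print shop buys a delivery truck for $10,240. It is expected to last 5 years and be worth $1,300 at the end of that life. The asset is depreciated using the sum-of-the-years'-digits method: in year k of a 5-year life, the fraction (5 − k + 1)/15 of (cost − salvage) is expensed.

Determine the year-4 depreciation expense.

$1,192

Depreciable base = $10,240 − $1,300 = $8,940.
Sum of the years' digits = 5+4+3+2+1 = 15.
Year 1: $8,940 × 5/15 = $2,980. Book value $7,260.
Year 2: $8,940 × 4/15 = $2,384. Book value $4,876.
Year 3: $8,940 × 3/15 = $1,788. Book value $3,088.
Year 4: $8,940 × 2/15 = $1,192. Book value $1,896.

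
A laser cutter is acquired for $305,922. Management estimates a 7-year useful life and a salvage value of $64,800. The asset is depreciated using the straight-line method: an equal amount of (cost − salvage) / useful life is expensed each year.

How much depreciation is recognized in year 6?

Depreciable base = $305,922 − $64,800 = $241,122.
Annual expense = $241,122 / 7 = $34,446.

$34,446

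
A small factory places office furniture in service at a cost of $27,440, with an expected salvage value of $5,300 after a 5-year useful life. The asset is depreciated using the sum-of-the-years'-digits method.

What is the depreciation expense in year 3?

Depreciable base = $27,440 − $5,300 = $22,140.
Sum of the years' digits = 5+4+3+2+1 = 15.
Year 1: $22,140 × 5/15 = $7,380. Book value $20,060.
Year 2: $22,140 × 4/15 = $5,904. Book value $14,156.
Year 3: $22,140 × 3/15 = $4,428. Book value $9,728.

$4,428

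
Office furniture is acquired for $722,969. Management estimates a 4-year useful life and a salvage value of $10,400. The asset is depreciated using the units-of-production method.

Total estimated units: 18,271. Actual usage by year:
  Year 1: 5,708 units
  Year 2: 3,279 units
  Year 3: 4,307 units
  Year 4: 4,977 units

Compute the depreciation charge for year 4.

$194,103

Depreciable base = $722,969 − $10,400 = $712,569.
Rate = $712,569 / 18,271 units = $39 per unit.
Year 1: 5,708 × $39 = $222,612. Book value $500,357.
Year 2: 3,279 × $39 = $127,881. Book value $372,476.
Year 3: 4,307 × $39 = $167,973. Book value $204,503.
Year 4: 4,977 × $39 = $194,103. Book value $10,400.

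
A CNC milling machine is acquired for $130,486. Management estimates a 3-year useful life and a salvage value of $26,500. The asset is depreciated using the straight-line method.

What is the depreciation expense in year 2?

Depreciable base = $130,486 − $26,500 = $103,986.
Annual expense = $103,986 / 3 = $34,662.

$34,662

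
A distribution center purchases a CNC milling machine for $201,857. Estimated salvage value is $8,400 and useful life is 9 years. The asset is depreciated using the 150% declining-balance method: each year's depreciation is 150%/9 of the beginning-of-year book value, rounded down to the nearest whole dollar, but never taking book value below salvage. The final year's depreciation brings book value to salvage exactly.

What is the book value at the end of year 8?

$46,948

Depreciable base = $201,857 − $8,400 = $193,457.
Year 1: ⌊$201,857 × 150%/9⌋ = $33,642. Book value $168,215.
Year 2: ⌊$168,215 × 150%/9⌋ = $28,035. Book value $140,180.
Year 3: ⌊$140,180 × 150%/9⌋ = $23,363. Book value $116,817.
Year 4: ⌊$116,817 × 150%/9⌋ = $19,469. Book value $97,348.
Year 5: ⌊$97,348 × 150%/9⌋ = $16,224. Book value $81,124.
Year 6: ⌊$81,124 × 150%/9⌋ = $13,520. Book value $67,604.
Year 7: ⌊$67,604 × 150%/9⌋ = $11,267. Book value $56,337.
Year 8: ⌊$56,337 × 150%/9⌋ = $9,389. Book value $46,948.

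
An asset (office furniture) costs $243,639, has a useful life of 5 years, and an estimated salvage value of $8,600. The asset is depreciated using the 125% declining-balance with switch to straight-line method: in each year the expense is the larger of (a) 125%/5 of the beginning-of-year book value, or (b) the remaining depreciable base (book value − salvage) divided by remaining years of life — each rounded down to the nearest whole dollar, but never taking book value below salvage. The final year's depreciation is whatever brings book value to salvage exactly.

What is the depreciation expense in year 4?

$42,816

Depreciable base = $243,639 − $8,600 = $235,039.
Year 1: DB = ⌊$243,639 × 125%/5⌋ = $60,909; SL = ⌊$235,039/5⌋ = $47,007 → take DB $60,909. Book value $182,730.
Year 2: DB = ⌊$182,730 × 125%/5⌋ = $45,682; SL = ⌊$174,130/4⌋ = $43,532 → take DB $45,682. Book value $137,048.
Year 3: DB = ⌊$137,048 × 125%/5⌋ = $34,262; SL = ⌊$128,448/3⌋ = $42,816 → take SL $42,816. Book value $94,232.
Year 4: DB = ⌊$94,232 × 125%/5⌋ = $23,558; SL = ⌊$85,632/2⌋ = $42,816 → take SL $42,816. Book value $51,416.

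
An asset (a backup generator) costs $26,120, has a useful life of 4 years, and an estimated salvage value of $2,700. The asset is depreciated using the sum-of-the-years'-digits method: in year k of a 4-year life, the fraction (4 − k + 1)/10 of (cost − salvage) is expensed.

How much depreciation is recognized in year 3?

$4,684

Depreciable base = $26,120 − $2,700 = $23,420.
Sum of the years' digits = 4+3+2+1 = 10.
Year 1: $23,420 × 4/10 = $9,368. Book value $16,752.
Year 2: $23,420 × 3/10 = $7,026. Book value $9,726.
Year 3: $23,420 × 2/10 = $4,684. Book value $5,042.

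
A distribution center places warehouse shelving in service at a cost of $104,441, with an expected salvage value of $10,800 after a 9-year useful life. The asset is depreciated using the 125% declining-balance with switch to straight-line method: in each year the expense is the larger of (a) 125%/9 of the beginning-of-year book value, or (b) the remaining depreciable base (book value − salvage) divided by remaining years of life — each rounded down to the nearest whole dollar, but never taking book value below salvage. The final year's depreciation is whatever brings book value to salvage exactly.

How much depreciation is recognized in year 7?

Depreciable base = $104,441 − $10,800 = $93,641.
Year 1: DB = ⌊$104,441 × 125%/9⌋ = $14,505; SL = ⌊$93,641/9⌋ = $10,404 → take DB $14,505. Book value $89,936.
Year 2: DB = ⌊$89,936 × 125%/9⌋ = $12,491; SL = ⌊$79,136/8⌋ = $9,892 → take DB $12,491. Book value $77,445.
Year 3: DB = ⌊$77,445 × 125%/9⌋ = $10,756; SL = ⌊$66,645/7⌋ = $9,520 → take DB $10,756. Book value $66,689.
Year 4: DB = ⌊$66,689 × 125%/9⌋ = $9,262; SL = ⌊$55,889/6⌋ = $9,314 → take SL $9,314. Book value $57,375.
Year 5: DB = ⌊$57,375 × 125%/9⌋ = $7,968; SL = ⌊$46,575/5⌋ = $9,315 → take SL $9,315. Book value $48,060.
Year 6: DB = ⌊$48,060 × 125%/9⌋ = $6,675; SL = ⌊$37,260/4⌋ = $9,315 → take SL $9,315. Book value $38,745.
Year 7: DB = ⌊$38,745 × 125%/9⌋ = $5,381; SL = ⌊$27,945/3⌋ = $9,315 → take SL $9,315. Book value $29,430.

$9,315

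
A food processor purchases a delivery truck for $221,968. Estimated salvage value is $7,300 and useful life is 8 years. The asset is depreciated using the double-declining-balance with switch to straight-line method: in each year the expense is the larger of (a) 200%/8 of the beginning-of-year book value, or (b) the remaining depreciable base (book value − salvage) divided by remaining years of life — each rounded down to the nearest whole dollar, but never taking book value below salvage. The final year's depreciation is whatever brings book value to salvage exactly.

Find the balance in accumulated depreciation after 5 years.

$169,293

Depreciable base = $221,968 − $7,300 = $214,668.
Year 1: DB = ⌊$221,968 × 200%/8⌋ = $55,492; SL = ⌊$214,668/8⌋ = $26,833 → take DB $55,492. Book value $166,476.
Year 2: DB = ⌊$166,476 × 200%/8⌋ = $41,619; SL = ⌊$159,176/7⌋ = $22,739 → take DB $41,619. Book value $124,857.
Year 3: DB = ⌊$124,857 × 200%/8⌋ = $31,214; SL = ⌊$117,557/6⌋ = $19,592 → take DB $31,214. Book value $93,643.
Year 4: DB = ⌊$93,643 × 200%/8⌋ = $23,410; SL = ⌊$86,343/5⌋ = $17,268 → take DB $23,410. Book value $70,233.
Year 5: DB = ⌊$70,233 × 200%/8⌋ = $17,558; SL = ⌊$62,933/4⌋ = $15,733 → take DB $17,558. Book value $52,675.
Accumulated through year 5 = $221,968 − $52,675 = $169,293.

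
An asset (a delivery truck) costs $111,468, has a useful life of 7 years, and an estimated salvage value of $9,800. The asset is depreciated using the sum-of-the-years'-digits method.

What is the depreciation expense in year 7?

Depreciable base = $111,468 − $9,800 = $101,668.
Sum of the years' digits = 7+6+5+4+3+2+1 = 28.
Year 1: $101,668 × 7/28 = $25,417. Book value $86,051.
Year 2: $101,668 × 6/28 = $21,786. Book value $64,265.
Year 3: $101,668 × 5/28 = $18,155. Book value $46,110.
Year 4: $101,668 × 4/28 = $14,524. Book value $31,586.
Year 5: $101,668 × 3/28 = $10,893. Book value $20,693.
Year 6: $101,668 × 2/28 = $7,262. Book value $13,431.
Year 7: $101,668 × 1/28 = $3,631. Book value $9,800.

$3,631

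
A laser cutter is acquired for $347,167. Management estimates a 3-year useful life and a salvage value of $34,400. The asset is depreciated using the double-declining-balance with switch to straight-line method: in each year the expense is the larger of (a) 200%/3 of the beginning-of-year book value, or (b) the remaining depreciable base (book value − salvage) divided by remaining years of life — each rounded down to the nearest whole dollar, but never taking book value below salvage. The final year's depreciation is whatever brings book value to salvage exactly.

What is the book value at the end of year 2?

Depreciable base = $347,167 − $34,400 = $312,767.
Year 1: DB = ⌊$347,167 × 200%/3⌋ = $231,444; SL = ⌊$312,767/3⌋ = $104,255 → take DB $231,444. Book value $115,723.
Year 2: DB = ⌊$115,723 × 200%/3⌋ = $77,148; SL = ⌊$81,323/2⌋ = $40,661 → take DB $77,148. Book value $38,575.

$38,575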